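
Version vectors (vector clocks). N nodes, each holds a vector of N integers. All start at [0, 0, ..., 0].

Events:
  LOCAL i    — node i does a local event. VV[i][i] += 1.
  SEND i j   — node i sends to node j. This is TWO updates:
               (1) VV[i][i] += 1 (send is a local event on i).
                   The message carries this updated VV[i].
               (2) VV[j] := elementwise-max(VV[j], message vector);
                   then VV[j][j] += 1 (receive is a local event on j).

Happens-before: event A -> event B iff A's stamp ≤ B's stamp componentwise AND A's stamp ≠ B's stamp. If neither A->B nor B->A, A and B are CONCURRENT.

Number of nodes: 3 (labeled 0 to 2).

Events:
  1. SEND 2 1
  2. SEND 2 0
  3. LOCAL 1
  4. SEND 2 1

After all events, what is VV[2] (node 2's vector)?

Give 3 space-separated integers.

Initial: VV[0]=[0, 0, 0]
Initial: VV[1]=[0, 0, 0]
Initial: VV[2]=[0, 0, 0]
Event 1: SEND 2->1: VV[2][2]++ -> VV[2]=[0, 0, 1], msg_vec=[0, 0, 1]; VV[1]=max(VV[1],msg_vec) then VV[1][1]++ -> VV[1]=[0, 1, 1]
Event 2: SEND 2->0: VV[2][2]++ -> VV[2]=[0, 0, 2], msg_vec=[0, 0, 2]; VV[0]=max(VV[0],msg_vec) then VV[0][0]++ -> VV[0]=[1, 0, 2]
Event 3: LOCAL 1: VV[1][1]++ -> VV[1]=[0, 2, 1]
Event 4: SEND 2->1: VV[2][2]++ -> VV[2]=[0, 0, 3], msg_vec=[0, 0, 3]; VV[1]=max(VV[1],msg_vec) then VV[1][1]++ -> VV[1]=[0, 3, 3]
Final vectors: VV[0]=[1, 0, 2]; VV[1]=[0, 3, 3]; VV[2]=[0, 0, 3]

Answer: 0 0 3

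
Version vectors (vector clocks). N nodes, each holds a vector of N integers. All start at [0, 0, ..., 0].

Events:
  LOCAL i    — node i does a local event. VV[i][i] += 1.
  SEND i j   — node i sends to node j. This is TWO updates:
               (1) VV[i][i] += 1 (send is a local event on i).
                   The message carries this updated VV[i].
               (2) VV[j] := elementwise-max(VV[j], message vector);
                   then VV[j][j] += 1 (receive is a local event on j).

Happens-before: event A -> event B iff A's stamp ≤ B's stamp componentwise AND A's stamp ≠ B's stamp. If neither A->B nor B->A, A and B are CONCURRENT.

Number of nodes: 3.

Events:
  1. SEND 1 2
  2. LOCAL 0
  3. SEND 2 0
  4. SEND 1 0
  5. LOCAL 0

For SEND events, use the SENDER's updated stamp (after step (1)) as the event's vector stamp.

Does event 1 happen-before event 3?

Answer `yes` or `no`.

Initial: VV[0]=[0, 0, 0]
Initial: VV[1]=[0, 0, 0]
Initial: VV[2]=[0, 0, 0]
Event 1: SEND 1->2: VV[1][1]++ -> VV[1]=[0, 1, 0], msg_vec=[0, 1, 0]; VV[2]=max(VV[2],msg_vec) then VV[2][2]++ -> VV[2]=[0, 1, 1]
Event 2: LOCAL 0: VV[0][0]++ -> VV[0]=[1, 0, 0]
Event 3: SEND 2->0: VV[2][2]++ -> VV[2]=[0, 1, 2], msg_vec=[0, 1, 2]; VV[0]=max(VV[0],msg_vec) then VV[0][0]++ -> VV[0]=[2, 1, 2]
Event 4: SEND 1->0: VV[1][1]++ -> VV[1]=[0, 2, 0], msg_vec=[0, 2, 0]; VV[0]=max(VV[0],msg_vec) then VV[0][0]++ -> VV[0]=[3, 2, 2]
Event 5: LOCAL 0: VV[0][0]++ -> VV[0]=[4, 2, 2]
Event 1 stamp: [0, 1, 0]
Event 3 stamp: [0, 1, 2]
[0, 1, 0] <= [0, 1, 2]? True. Equal? False. Happens-before: True

Answer: yes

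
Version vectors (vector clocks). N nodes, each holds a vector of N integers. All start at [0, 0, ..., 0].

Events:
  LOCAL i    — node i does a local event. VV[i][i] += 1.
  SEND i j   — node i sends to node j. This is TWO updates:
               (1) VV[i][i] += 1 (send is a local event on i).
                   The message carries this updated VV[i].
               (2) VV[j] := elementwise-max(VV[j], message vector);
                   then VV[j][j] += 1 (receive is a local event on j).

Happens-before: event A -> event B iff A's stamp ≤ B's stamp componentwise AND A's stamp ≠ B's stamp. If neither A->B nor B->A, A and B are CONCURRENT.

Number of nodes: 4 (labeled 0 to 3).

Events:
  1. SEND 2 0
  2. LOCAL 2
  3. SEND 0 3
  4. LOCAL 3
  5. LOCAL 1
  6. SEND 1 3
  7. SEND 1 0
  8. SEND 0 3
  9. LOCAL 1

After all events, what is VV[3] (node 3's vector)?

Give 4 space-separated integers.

Answer: 4 3 1 4

Derivation:
Initial: VV[0]=[0, 0, 0, 0]
Initial: VV[1]=[0, 0, 0, 0]
Initial: VV[2]=[0, 0, 0, 0]
Initial: VV[3]=[0, 0, 0, 0]
Event 1: SEND 2->0: VV[2][2]++ -> VV[2]=[0, 0, 1, 0], msg_vec=[0, 0, 1, 0]; VV[0]=max(VV[0],msg_vec) then VV[0][0]++ -> VV[0]=[1, 0, 1, 0]
Event 2: LOCAL 2: VV[2][2]++ -> VV[2]=[0, 0, 2, 0]
Event 3: SEND 0->3: VV[0][0]++ -> VV[0]=[2, 0, 1, 0], msg_vec=[2, 0, 1, 0]; VV[3]=max(VV[3],msg_vec) then VV[3][3]++ -> VV[3]=[2, 0, 1, 1]
Event 4: LOCAL 3: VV[3][3]++ -> VV[3]=[2, 0, 1, 2]
Event 5: LOCAL 1: VV[1][1]++ -> VV[1]=[0, 1, 0, 0]
Event 6: SEND 1->3: VV[1][1]++ -> VV[1]=[0, 2, 0, 0], msg_vec=[0, 2, 0, 0]; VV[3]=max(VV[3],msg_vec) then VV[3][3]++ -> VV[3]=[2, 2, 1, 3]
Event 7: SEND 1->0: VV[1][1]++ -> VV[1]=[0, 3, 0, 0], msg_vec=[0, 3, 0, 0]; VV[0]=max(VV[0],msg_vec) then VV[0][0]++ -> VV[0]=[3, 3, 1, 0]
Event 8: SEND 0->3: VV[0][0]++ -> VV[0]=[4, 3, 1, 0], msg_vec=[4, 3, 1, 0]; VV[3]=max(VV[3],msg_vec) then VV[3][3]++ -> VV[3]=[4, 3, 1, 4]
Event 9: LOCAL 1: VV[1][1]++ -> VV[1]=[0, 4, 0, 0]
Final vectors: VV[0]=[4, 3, 1, 0]; VV[1]=[0, 4, 0, 0]; VV[2]=[0, 0, 2, 0]; VV[3]=[4, 3, 1, 4]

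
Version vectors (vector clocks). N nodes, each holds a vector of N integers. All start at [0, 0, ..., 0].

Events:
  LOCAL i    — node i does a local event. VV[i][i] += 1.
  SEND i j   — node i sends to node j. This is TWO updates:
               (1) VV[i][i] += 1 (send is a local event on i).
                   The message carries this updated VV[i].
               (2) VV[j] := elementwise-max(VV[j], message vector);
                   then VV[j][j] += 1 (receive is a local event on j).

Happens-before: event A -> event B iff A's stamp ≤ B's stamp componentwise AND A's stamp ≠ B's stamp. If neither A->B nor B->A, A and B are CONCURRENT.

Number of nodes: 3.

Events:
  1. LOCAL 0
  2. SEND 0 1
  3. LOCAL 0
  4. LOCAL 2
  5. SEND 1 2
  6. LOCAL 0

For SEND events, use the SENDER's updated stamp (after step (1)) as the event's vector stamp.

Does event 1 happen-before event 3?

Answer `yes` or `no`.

Initial: VV[0]=[0, 0, 0]
Initial: VV[1]=[0, 0, 0]
Initial: VV[2]=[0, 0, 0]
Event 1: LOCAL 0: VV[0][0]++ -> VV[0]=[1, 0, 0]
Event 2: SEND 0->1: VV[0][0]++ -> VV[0]=[2, 0, 0], msg_vec=[2, 0, 0]; VV[1]=max(VV[1],msg_vec) then VV[1][1]++ -> VV[1]=[2, 1, 0]
Event 3: LOCAL 0: VV[0][0]++ -> VV[0]=[3, 0, 0]
Event 4: LOCAL 2: VV[2][2]++ -> VV[2]=[0, 0, 1]
Event 5: SEND 1->2: VV[1][1]++ -> VV[1]=[2, 2, 0], msg_vec=[2, 2, 0]; VV[2]=max(VV[2],msg_vec) then VV[2][2]++ -> VV[2]=[2, 2, 2]
Event 6: LOCAL 0: VV[0][0]++ -> VV[0]=[4, 0, 0]
Event 1 stamp: [1, 0, 0]
Event 3 stamp: [3, 0, 0]
[1, 0, 0] <= [3, 0, 0]? True. Equal? False. Happens-before: True

Answer: yes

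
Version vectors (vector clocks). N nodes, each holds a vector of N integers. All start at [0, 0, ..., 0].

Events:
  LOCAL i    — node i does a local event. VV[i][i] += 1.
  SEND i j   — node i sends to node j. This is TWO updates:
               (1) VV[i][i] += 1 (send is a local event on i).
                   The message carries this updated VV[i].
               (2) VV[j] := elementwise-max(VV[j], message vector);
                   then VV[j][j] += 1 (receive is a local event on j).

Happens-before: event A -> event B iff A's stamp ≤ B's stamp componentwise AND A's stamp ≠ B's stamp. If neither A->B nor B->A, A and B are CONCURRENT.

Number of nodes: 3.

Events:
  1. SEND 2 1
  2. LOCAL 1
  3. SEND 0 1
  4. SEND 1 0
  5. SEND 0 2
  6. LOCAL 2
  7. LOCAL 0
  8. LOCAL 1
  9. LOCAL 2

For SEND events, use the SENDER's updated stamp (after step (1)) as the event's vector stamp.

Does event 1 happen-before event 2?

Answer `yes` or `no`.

Answer: yes

Derivation:
Initial: VV[0]=[0, 0, 0]
Initial: VV[1]=[0, 0, 0]
Initial: VV[2]=[0, 0, 0]
Event 1: SEND 2->1: VV[2][2]++ -> VV[2]=[0, 0, 1], msg_vec=[0, 0, 1]; VV[1]=max(VV[1],msg_vec) then VV[1][1]++ -> VV[1]=[0, 1, 1]
Event 2: LOCAL 1: VV[1][1]++ -> VV[1]=[0, 2, 1]
Event 3: SEND 0->1: VV[0][0]++ -> VV[0]=[1, 0, 0], msg_vec=[1, 0, 0]; VV[1]=max(VV[1],msg_vec) then VV[1][1]++ -> VV[1]=[1, 3, 1]
Event 4: SEND 1->0: VV[1][1]++ -> VV[1]=[1, 4, 1], msg_vec=[1, 4, 1]; VV[0]=max(VV[0],msg_vec) then VV[0][0]++ -> VV[0]=[2, 4, 1]
Event 5: SEND 0->2: VV[0][0]++ -> VV[0]=[3, 4, 1], msg_vec=[3, 4, 1]; VV[2]=max(VV[2],msg_vec) then VV[2][2]++ -> VV[2]=[3, 4, 2]
Event 6: LOCAL 2: VV[2][2]++ -> VV[2]=[3, 4, 3]
Event 7: LOCAL 0: VV[0][0]++ -> VV[0]=[4, 4, 1]
Event 8: LOCAL 1: VV[1][1]++ -> VV[1]=[1, 5, 1]
Event 9: LOCAL 2: VV[2][2]++ -> VV[2]=[3, 4, 4]
Event 1 stamp: [0, 0, 1]
Event 2 stamp: [0, 2, 1]
[0, 0, 1] <= [0, 2, 1]? True. Equal? False. Happens-before: True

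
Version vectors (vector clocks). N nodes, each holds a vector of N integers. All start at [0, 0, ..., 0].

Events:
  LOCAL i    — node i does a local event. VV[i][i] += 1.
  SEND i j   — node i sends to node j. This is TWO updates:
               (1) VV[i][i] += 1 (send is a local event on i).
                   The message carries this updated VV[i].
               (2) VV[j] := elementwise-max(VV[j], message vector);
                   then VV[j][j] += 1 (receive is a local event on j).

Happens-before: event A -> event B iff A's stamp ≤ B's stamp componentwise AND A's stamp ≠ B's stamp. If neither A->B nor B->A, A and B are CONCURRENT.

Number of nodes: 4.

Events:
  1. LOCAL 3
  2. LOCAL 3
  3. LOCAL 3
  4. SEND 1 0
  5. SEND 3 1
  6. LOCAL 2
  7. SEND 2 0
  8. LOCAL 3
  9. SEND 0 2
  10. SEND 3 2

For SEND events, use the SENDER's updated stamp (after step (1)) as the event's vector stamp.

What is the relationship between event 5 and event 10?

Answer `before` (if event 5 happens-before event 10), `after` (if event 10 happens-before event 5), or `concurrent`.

Initial: VV[0]=[0, 0, 0, 0]
Initial: VV[1]=[0, 0, 0, 0]
Initial: VV[2]=[0, 0, 0, 0]
Initial: VV[3]=[0, 0, 0, 0]
Event 1: LOCAL 3: VV[3][3]++ -> VV[3]=[0, 0, 0, 1]
Event 2: LOCAL 3: VV[3][3]++ -> VV[3]=[0, 0, 0, 2]
Event 3: LOCAL 3: VV[3][3]++ -> VV[3]=[0, 0, 0, 3]
Event 4: SEND 1->0: VV[1][1]++ -> VV[1]=[0, 1, 0, 0], msg_vec=[0, 1, 0, 0]; VV[0]=max(VV[0],msg_vec) then VV[0][0]++ -> VV[0]=[1, 1, 0, 0]
Event 5: SEND 3->1: VV[3][3]++ -> VV[3]=[0, 0, 0, 4], msg_vec=[0, 0, 0, 4]; VV[1]=max(VV[1],msg_vec) then VV[1][1]++ -> VV[1]=[0, 2, 0, 4]
Event 6: LOCAL 2: VV[2][2]++ -> VV[2]=[0, 0, 1, 0]
Event 7: SEND 2->0: VV[2][2]++ -> VV[2]=[0, 0, 2, 0], msg_vec=[0, 0, 2, 0]; VV[0]=max(VV[0],msg_vec) then VV[0][0]++ -> VV[0]=[2, 1, 2, 0]
Event 8: LOCAL 3: VV[3][3]++ -> VV[3]=[0, 0, 0, 5]
Event 9: SEND 0->2: VV[0][0]++ -> VV[0]=[3, 1, 2, 0], msg_vec=[3, 1, 2, 0]; VV[2]=max(VV[2],msg_vec) then VV[2][2]++ -> VV[2]=[3, 1, 3, 0]
Event 10: SEND 3->2: VV[3][3]++ -> VV[3]=[0, 0, 0, 6], msg_vec=[0, 0, 0, 6]; VV[2]=max(VV[2],msg_vec) then VV[2][2]++ -> VV[2]=[3, 1, 4, 6]
Event 5 stamp: [0, 0, 0, 4]
Event 10 stamp: [0, 0, 0, 6]
[0, 0, 0, 4] <= [0, 0, 0, 6]? True
[0, 0, 0, 6] <= [0, 0, 0, 4]? False
Relation: before

Answer: before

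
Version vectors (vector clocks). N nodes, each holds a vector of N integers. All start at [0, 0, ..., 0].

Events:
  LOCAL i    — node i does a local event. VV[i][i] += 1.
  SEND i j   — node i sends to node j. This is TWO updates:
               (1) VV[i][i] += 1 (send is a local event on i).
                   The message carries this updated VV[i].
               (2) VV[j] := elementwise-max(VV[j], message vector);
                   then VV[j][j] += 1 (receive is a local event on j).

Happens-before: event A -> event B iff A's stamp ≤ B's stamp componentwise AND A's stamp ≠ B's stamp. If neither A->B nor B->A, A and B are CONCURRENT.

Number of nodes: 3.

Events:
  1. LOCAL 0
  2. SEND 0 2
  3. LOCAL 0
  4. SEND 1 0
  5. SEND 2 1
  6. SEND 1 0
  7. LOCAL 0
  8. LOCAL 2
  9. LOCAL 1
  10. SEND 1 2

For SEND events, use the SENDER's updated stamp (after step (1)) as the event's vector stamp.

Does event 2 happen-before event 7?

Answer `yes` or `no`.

Initial: VV[0]=[0, 0, 0]
Initial: VV[1]=[0, 0, 0]
Initial: VV[2]=[0, 0, 0]
Event 1: LOCAL 0: VV[0][0]++ -> VV[0]=[1, 0, 0]
Event 2: SEND 0->2: VV[0][0]++ -> VV[0]=[2, 0, 0], msg_vec=[2, 0, 0]; VV[2]=max(VV[2],msg_vec) then VV[2][2]++ -> VV[2]=[2, 0, 1]
Event 3: LOCAL 0: VV[0][0]++ -> VV[0]=[3, 0, 0]
Event 4: SEND 1->0: VV[1][1]++ -> VV[1]=[0, 1, 0], msg_vec=[0, 1, 0]; VV[0]=max(VV[0],msg_vec) then VV[0][0]++ -> VV[0]=[4, 1, 0]
Event 5: SEND 2->1: VV[2][2]++ -> VV[2]=[2, 0, 2], msg_vec=[2, 0, 2]; VV[1]=max(VV[1],msg_vec) then VV[1][1]++ -> VV[1]=[2, 2, 2]
Event 6: SEND 1->0: VV[1][1]++ -> VV[1]=[2, 3, 2], msg_vec=[2, 3, 2]; VV[0]=max(VV[0],msg_vec) then VV[0][0]++ -> VV[0]=[5, 3, 2]
Event 7: LOCAL 0: VV[0][0]++ -> VV[0]=[6, 3, 2]
Event 8: LOCAL 2: VV[2][2]++ -> VV[2]=[2, 0, 3]
Event 9: LOCAL 1: VV[1][1]++ -> VV[1]=[2, 4, 2]
Event 10: SEND 1->2: VV[1][1]++ -> VV[1]=[2, 5, 2], msg_vec=[2, 5, 2]; VV[2]=max(VV[2],msg_vec) then VV[2][2]++ -> VV[2]=[2, 5, 4]
Event 2 stamp: [2, 0, 0]
Event 7 stamp: [6, 3, 2]
[2, 0, 0] <= [6, 3, 2]? True. Equal? False. Happens-before: True

Answer: yes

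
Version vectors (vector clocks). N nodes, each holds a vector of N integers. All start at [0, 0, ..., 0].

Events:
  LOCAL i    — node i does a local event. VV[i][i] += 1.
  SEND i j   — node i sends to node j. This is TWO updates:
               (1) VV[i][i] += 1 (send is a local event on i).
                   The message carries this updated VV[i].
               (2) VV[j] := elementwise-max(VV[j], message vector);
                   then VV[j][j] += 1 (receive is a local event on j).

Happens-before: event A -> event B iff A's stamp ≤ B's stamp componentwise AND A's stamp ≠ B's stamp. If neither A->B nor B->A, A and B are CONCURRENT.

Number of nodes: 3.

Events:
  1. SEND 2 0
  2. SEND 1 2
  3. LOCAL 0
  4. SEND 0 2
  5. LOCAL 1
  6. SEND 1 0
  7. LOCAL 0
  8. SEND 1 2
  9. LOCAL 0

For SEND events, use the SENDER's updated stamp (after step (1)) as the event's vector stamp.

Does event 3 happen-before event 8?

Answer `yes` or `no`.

Initial: VV[0]=[0, 0, 0]
Initial: VV[1]=[0, 0, 0]
Initial: VV[2]=[0, 0, 0]
Event 1: SEND 2->0: VV[2][2]++ -> VV[2]=[0, 0, 1], msg_vec=[0, 0, 1]; VV[0]=max(VV[0],msg_vec) then VV[0][0]++ -> VV[0]=[1, 0, 1]
Event 2: SEND 1->2: VV[1][1]++ -> VV[1]=[0, 1, 0], msg_vec=[0, 1, 0]; VV[2]=max(VV[2],msg_vec) then VV[2][2]++ -> VV[2]=[0, 1, 2]
Event 3: LOCAL 0: VV[0][0]++ -> VV[0]=[2, 0, 1]
Event 4: SEND 0->2: VV[0][0]++ -> VV[0]=[3, 0, 1], msg_vec=[3, 0, 1]; VV[2]=max(VV[2],msg_vec) then VV[2][2]++ -> VV[2]=[3, 1, 3]
Event 5: LOCAL 1: VV[1][1]++ -> VV[1]=[0, 2, 0]
Event 6: SEND 1->0: VV[1][1]++ -> VV[1]=[0, 3, 0], msg_vec=[0, 3, 0]; VV[0]=max(VV[0],msg_vec) then VV[0][0]++ -> VV[0]=[4, 3, 1]
Event 7: LOCAL 0: VV[0][0]++ -> VV[0]=[5, 3, 1]
Event 8: SEND 1->2: VV[1][1]++ -> VV[1]=[0, 4, 0], msg_vec=[0, 4, 0]; VV[2]=max(VV[2],msg_vec) then VV[2][2]++ -> VV[2]=[3, 4, 4]
Event 9: LOCAL 0: VV[0][0]++ -> VV[0]=[6, 3, 1]
Event 3 stamp: [2, 0, 1]
Event 8 stamp: [0, 4, 0]
[2, 0, 1] <= [0, 4, 0]? False. Equal? False. Happens-before: False

Answer: no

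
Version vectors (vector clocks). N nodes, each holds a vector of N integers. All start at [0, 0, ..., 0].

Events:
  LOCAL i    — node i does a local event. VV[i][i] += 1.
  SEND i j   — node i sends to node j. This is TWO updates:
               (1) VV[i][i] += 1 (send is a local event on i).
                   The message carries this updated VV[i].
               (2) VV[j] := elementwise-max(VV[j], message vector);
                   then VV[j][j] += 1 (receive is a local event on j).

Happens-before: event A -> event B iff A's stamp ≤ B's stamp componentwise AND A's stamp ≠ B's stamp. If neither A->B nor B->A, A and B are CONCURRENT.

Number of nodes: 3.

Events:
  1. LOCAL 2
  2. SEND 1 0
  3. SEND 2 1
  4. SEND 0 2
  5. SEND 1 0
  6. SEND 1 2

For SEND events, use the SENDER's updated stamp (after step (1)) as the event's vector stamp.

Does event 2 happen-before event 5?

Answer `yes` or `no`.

Initial: VV[0]=[0, 0, 0]
Initial: VV[1]=[0, 0, 0]
Initial: VV[2]=[0, 0, 0]
Event 1: LOCAL 2: VV[2][2]++ -> VV[2]=[0, 0, 1]
Event 2: SEND 1->0: VV[1][1]++ -> VV[1]=[0, 1, 0], msg_vec=[0, 1, 0]; VV[0]=max(VV[0],msg_vec) then VV[0][0]++ -> VV[0]=[1, 1, 0]
Event 3: SEND 2->1: VV[2][2]++ -> VV[2]=[0, 0, 2], msg_vec=[0, 0, 2]; VV[1]=max(VV[1],msg_vec) then VV[1][1]++ -> VV[1]=[0, 2, 2]
Event 4: SEND 0->2: VV[0][0]++ -> VV[0]=[2, 1, 0], msg_vec=[2, 1, 0]; VV[2]=max(VV[2],msg_vec) then VV[2][2]++ -> VV[2]=[2, 1, 3]
Event 5: SEND 1->0: VV[1][1]++ -> VV[1]=[0, 3, 2], msg_vec=[0, 3, 2]; VV[0]=max(VV[0],msg_vec) then VV[0][0]++ -> VV[0]=[3, 3, 2]
Event 6: SEND 1->2: VV[1][1]++ -> VV[1]=[0, 4, 2], msg_vec=[0, 4, 2]; VV[2]=max(VV[2],msg_vec) then VV[2][2]++ -> VV[2]=[2, 4, 4]
Event 2 stamp: [0, 1, 0]
Event 5 stamp: [0, 3, 2]
[0, 1, 0] <= [0, 3, 2]? True. Equal? False. Happens-before: True

Answer: yes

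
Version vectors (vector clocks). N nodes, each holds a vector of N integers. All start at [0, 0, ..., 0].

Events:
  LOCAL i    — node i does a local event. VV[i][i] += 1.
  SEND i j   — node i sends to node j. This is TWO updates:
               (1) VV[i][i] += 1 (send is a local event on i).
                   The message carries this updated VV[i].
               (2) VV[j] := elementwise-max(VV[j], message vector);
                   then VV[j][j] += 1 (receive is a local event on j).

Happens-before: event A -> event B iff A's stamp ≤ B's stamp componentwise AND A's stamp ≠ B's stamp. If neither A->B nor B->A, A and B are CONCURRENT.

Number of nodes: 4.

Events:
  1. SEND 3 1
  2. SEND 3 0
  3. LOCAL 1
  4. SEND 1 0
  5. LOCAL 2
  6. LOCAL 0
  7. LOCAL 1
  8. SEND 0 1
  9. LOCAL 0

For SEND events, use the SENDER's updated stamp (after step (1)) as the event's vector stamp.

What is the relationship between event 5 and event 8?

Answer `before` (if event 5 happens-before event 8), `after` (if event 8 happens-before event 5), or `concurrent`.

Answer: concurrent

Derivation:
Initial: VV[0]=[0, 0, 0, 0]
Initial: VV[1]=[0, 0, 0, 0]
Initial: VV[2]=[0, 0, 0, 0]
Initial: VV[3]=[0, 0, 0, 0]
Event 1: SEND 3->1: VV[3][3]++ -> VV[3]=[0, 0, 0, 1], msg_vec=[0, 0, 0, 1]; VV[1]=max(VV[1],msg_vec) then VV[1][1]++ -> VV[1]=[0, 1, 0, 1]
Event 2: SEND 3->0: VV[3][3]++ -> VV[3]=[0, 0, 0, 2], msg_vec=[0, 0, 0, 2]; VV[0]=max(VV[0],msg_vec) then VV[0][0]++ -> VV[0]=[1, 0, 0, 2]
Event 3: LOCAL 1: VV[1][1]++ -> VV[1]=[0, 2, 0, 1]
Event 4: SEND 1->0: VV[1][1]++ -> VV[1]=[0, 3, 0, 1], msg_vec=[0, 3, 0, 1]; VV[0]=max(VV[0],msg_vec) then VV[0][0]++ -> VV[0]=[2, 3, 0, 2]
Event 5: LOCAL 2: VV[2][2]++ -> VV[2]=[0, 0, 1, 0]
Event 6: LOCAL 0: VV[0][0]++ -> VV[0]=[3, 3, 0, 2]
Event 7: LOCAL 1: VV[1][1]++ -> VV[1]=[0, 4, 0, 1]
Event 8: SEND 0->1: VV[0][0]++ -> VV[0]=[4, 3, 0, 2], msg_vec=[4, 3, 0, 2]; VV[1]=max(VV[1],msg_vec) then VV[1][1]++ -> VV[1]=[4, 5, 0, 2]
Event 9: LOCAL 0: VV[0][0]++ -> VV[0]=[5, 3, 0, 2]
Event 5 stamp: [0, 0, 1, 0]
Event 8 stamp: [4, 3, 0, 2]
[0, 0, 1, 0] <= [4, 3, 0, 2]? False
[4, 3, 0, 2] <= [0, 0, 1, 0]? False
Relation: concurrent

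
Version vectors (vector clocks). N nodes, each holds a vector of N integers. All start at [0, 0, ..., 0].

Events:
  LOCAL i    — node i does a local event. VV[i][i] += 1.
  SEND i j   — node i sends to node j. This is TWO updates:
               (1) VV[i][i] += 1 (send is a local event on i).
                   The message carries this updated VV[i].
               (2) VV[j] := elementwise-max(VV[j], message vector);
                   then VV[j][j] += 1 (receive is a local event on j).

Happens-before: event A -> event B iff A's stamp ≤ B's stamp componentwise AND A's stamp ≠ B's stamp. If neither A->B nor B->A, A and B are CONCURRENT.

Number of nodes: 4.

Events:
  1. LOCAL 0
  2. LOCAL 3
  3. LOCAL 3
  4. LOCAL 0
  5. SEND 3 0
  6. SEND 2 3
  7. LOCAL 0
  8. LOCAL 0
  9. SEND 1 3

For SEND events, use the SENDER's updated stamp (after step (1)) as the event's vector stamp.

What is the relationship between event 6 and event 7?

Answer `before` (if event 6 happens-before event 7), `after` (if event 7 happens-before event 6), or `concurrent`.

Answer: concurrent

Derivation:
Initial: VV[0]=[0, 0, 0, 0]
Initial: VV[1]=[0, 0, 0, 0]
Initial: VV[2]=[0, 0, 0, 0]
Initial: VV[3]=[0, 0, 0, 0]
Event 1: LOCAL 0: VV[0][0]++ -> VV[0]=[1, 0, 0, 0]
Event 2: LOCAL 3: VV[3][3]++ -> VV[3]=[0, 0, 0, 1]
Event 3: LOCAL 3: VV[3][3]++ -> VV[3]=[0, 0, 0, 2]
Event 4: LOCAL 0: VV[0][0]++ -> VV[0]=[2, 0, 0, 0]
Event 5: SEND 3->0: VV[3][3]++ -> VV[3]=[0, 0, 0, 3], msg_vec=[0, 0, 0, 3]; VV[0]=max(VV[0],msg_vec) then VV[0][0]++ -> VV[0]=[3, 0, 0, 3]
Event 6: SEND 2->3: VV[2][2]++ -> VV[2]=[0, 0, 1, 0], msg_vec=[0, 0, 1, 0]; VV[3]=max(VV[3],msg_vec) then VV[3][3]++ -> VV[3]=[0, 0, 1, 4]
Event 7: LOCAL 0: VV[0][0]++ -> VV[0]=[4, 0, 0, 3]
Event 8: LOCAL 0: VV[0][0]++ -> VV[0]=[5, 0, 0, 3]
Event 9: SEND 1->3: VV[1][1]++ -> VV[1]=[0, 1, 0, 0], msg_vec=[0, 1, 0, 0]; VV[3]=max(VV[3],msg_vec) then VV[3][3]++ -> VV[3]=[0, 1, 1, 5]
Event 6 stamp: [0, 0, 1, 0]
Event 7 stamp: [4, 0, 0, 3]
[0, 0, 1, 0] <= [4, 0, 0, 3]? False
[4, 0, 0, 3] <= [0, 0, 1, 0]? False
Relation: concurrent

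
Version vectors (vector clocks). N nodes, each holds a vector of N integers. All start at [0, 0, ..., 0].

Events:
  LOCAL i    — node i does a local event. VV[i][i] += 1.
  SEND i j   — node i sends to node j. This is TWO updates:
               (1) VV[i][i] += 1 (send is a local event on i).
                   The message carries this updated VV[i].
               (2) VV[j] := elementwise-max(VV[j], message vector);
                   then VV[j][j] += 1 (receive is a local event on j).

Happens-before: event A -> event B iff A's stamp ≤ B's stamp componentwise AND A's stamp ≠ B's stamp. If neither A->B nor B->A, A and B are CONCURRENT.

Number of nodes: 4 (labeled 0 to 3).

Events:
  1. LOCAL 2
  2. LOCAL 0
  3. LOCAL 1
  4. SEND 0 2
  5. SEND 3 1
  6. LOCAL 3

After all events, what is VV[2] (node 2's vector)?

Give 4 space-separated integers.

Initial: VV[0]=[0, 0, 0, 0]
Initial: VV[1]=[0, 0, 0, 0]
Initial: VV[2]=[0, 0, 0, 0]
Initial: VV[3]=[0, 0, 0, 0]
Event 1: LOCAL 2: VV[2][2]++ -> VV[2]=[0, 0, 1, 0]
Event 2: LOCAL 0: VV[0][0]++ -> VV[0]=[1, 0, 0, 0]
Event 3: LOCAL 1: VV[1][1]++ -> VV[1]=[0, 1, 0, 0]
Event 4: SEND 0->2: VV[0][0]++ -> VV[0]=[2, 0, 0, 0], msg_vec=[2, 0, 0, 0]; VV[2]=max(VV[2],msg_vec) then VV[2][2]++ -> VV[2]=[2, 0, 2, 0]
Event 5: SEND 3->1: VV[3][3]++ -> VV[3]=[0, 0, 0, 1], msg_vec=[0, 0, 0, 1]; VV[1]=max(VV[1],msg_vec) then VV[1][1]++ -> VV[1]=[0, 2, 0, 1]
Event 6: LOCAL 3: VV[3][3]++ -> VV[3]=[0, 0, 0, 2]
Final vectors: VV[0]=[2, 0, 0, 0]; VV[1]=[0, 2, 0, 1]; VV[2]=[2, 0, 2, 0]; VV[3]=[0, 0, 0, 2]

Answer: 2 0 2 0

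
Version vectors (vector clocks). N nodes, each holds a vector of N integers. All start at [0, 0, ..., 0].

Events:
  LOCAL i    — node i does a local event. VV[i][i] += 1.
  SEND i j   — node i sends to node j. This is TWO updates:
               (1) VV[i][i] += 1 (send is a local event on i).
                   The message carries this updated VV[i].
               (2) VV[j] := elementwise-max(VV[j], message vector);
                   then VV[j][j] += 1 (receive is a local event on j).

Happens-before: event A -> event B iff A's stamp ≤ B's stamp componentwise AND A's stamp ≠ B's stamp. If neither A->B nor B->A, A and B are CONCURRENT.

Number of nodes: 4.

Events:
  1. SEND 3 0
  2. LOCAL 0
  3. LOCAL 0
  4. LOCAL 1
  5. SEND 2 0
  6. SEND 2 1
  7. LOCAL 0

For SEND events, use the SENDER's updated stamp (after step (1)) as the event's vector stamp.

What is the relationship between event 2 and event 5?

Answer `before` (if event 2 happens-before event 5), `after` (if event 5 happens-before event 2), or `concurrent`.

Initial: VV[0]=[0, 0, 0, 0]
Initial: VV[1]=[0, 0, 0, 0]
Initial: VV[2]=[0, 0, 0, 0]
Initial: VV[3]=[0, 0, 0, 0]
Event 1: SEND 3->0: VV[3][3]++ -> VV[3]=[0, 0, 0, 1], msg_vec=[0, 0, 0, 1]; VV[0]=max(VV[0],msg_vec) then VV[0][0]++ -> VV[0]=[1, 0, 0, 1]
Event 2: LOCAL 0: VV[0][0]++ -> VV[0]=[2, 0, 0, 1]
Event 3: LOCAL 0: VV[0][0]++ -> VV[0]=[3, 0, 0, 1]
Event 4: LOCAL 1: VV[1][1]++ -> VV[1]=[0, 1, 0, 0]
Event 5: SEND 2->0: VV[2][2]++ -> VV[2]=[0, 0, 1, 0], msg_vec=[0, 0, 1, 0]; VV[0]=max(VV[0],msg_vec) then VV[0][0]++ -> VV[0]=[4, 0, 1, 1]
Event 6: SEND 2->1: VV[2][2]++ -> VV[2]=[0, 0, 2, 0], msg_vec=[0, 0, 2, 0]; VV[1]=max(VV[1],msg_vec) then VV[1][1]++ -> VV[1]=[0, 2, 2, 0]
Event 7: LOCAL 0: VV[0][0]++ -> VV[0]=[5, 0, 1, 1]
Event 2 stamp: [2, 0, 0, 1]
Event 5 stamp: [0, 0, 1, 0]
[2, 0, 0, 1] <= [0, 0, 1, 0]? False
[0, 0, 1, 0] <= [2, 0, 0, 1]? False
Relation: concurrent

Answer: concurrent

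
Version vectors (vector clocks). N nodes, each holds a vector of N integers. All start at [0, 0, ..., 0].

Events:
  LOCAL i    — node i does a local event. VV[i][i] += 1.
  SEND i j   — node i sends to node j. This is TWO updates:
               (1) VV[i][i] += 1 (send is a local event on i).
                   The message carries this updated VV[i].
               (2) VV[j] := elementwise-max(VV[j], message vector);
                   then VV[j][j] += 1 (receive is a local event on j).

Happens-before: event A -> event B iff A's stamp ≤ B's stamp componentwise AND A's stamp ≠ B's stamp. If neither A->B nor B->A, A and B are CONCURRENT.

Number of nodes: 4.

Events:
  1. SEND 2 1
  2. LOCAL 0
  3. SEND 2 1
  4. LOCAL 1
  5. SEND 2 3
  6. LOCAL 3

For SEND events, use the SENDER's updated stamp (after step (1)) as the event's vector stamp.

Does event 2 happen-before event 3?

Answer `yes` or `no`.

Answer: no

Derivation:
Initial: VV[0]=[0, 0, 0, 0]
Initial: VV[1]=[0, 0, 0, 0]
Initial: VV[2]=[0, 0, 0, 0]
Initial: VV[3]=[0, 0, 0, 0]
Event 1: SEND 2->1: VV[2][2]++ -> VV[2]=[0, 0, 1, 0], msg_vec=[0, 0, 1, 0]; VV[1]=max(VV[1],msg_vec) then VV[1][1]++ -> VV[1]=[0, 1, 1, 0]
Event 2: LOCAL 0: VV[0][0]++ -> VV[0]=[1, 0, 0, 0]
Event 3: SEND 2->1: VV[2][2]++ -> VV[2]=[0, 0, 2, 0], msg_vec=[0, 0, 2, 0]; VV[1]=max(VV[1],msg_vec) then VV[1][1]++ -> VV[1]=[0, 2, 2, 0]
Event 4: LOCAL 1: VV[1][1]++ -> VV[1]=[0, 3, 2, 0]
Event 5: SEND 2->3: VV[2][2]++ -> VV[2]=[0, 0, 3, 0], msg_vec=[0, 0, 3, 0]; VV[3]=max(VV[3],msg_vec) then VV[3][3]++ -> VV[3]=[0, 0, 3, 1]
Event 6: LOCAL 3: VV[3][3]++ -> VV[3]=[0, 0, 3, 2]
Event 2 stamp: [1, 0, 0, 0]
Event 3 stamp: [0, 0, 2, 0]
[1, 0, 0, 0] <= [0, 0, 2, 0]? False. Equal? False. Happens-before: False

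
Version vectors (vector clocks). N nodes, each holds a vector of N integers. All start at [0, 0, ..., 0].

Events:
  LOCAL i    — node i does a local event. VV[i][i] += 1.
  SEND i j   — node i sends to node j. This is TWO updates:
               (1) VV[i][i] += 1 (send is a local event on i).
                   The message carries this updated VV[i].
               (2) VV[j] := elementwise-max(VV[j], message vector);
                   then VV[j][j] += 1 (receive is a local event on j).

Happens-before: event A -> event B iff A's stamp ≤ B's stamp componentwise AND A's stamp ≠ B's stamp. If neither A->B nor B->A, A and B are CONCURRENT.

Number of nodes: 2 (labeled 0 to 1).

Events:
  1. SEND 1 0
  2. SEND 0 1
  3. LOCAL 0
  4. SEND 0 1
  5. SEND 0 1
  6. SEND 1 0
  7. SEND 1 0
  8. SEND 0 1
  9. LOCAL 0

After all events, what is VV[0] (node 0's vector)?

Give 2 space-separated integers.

Answer: 9 6

Derivation:
Initial: VV[0]=[0, 0]
Initial: VV[1]=[0, 0]
Event 1: SEND 1->0: VV[1][1]++ -> VV[1]=[0, 1], msg_vec=[0, 1]; VV[0]=max(VV[0],msg_vec) then VV[0][0]++ -> VV[0]=[1, 1]
Event 2: SEND 0->1: VV[0][0]++ -> VV[0]=[2, 1], msg_vec=[2, 1]; VV[1]=max(VV[1],msg_vec) then VV[1][1]++ -> VV[1]=[2, 2]
Event 3: LOCAL 0: VV[0][0]++ -> VV[0]=[3, 1]
Event 4: SEND 0->1: VV[0][0]++ -> VV[0]=[4, 1], msg_vec=[4, 1]; VV[1]=max(VV[1],msg_vec) then VV[1][1]++ -> VV[1]=[4, 3]
Event 5: SEND 0->1: VV[0][0]++ -> VV[0]=[5, 1], msg_vec=[5, 1]; VV[1]=max(VV[1],msg_vec) then VV[1][1]++ -> VV[1]=[5, 4]
Event 6: SEND 1->0: VV[1][1]++ -> VV[1]=[5, 5], msg_vec=[5, 5]; VV[0]=max(VV[0],msg_vec) then VV[0][0]++ -> VV[0]=[6, 5]
Event 7: SEND 1->0: VV[1][1]++ -> VV[1]=[5, 6], msg_vec=[5, 6]; VV[0]=max(VV[0],msg_vec) then VV[0][0]++ -> VV[0]=[7, 6]
Event 8: SEND 0->1: VV[0][0]++ -> VV[0]=[8, 6], msg_vec=[8, 6]; VV[1]=max(VV[1],msg_vec) then VV[1][1]++ -> VV[1]=[8, 7]
Event 9: LOCAL 0: VV[0][0]++ -> VV[0]=[9, 6]
Final vectors: VV[0]=[9, 6]; VV[1]=[8, 7]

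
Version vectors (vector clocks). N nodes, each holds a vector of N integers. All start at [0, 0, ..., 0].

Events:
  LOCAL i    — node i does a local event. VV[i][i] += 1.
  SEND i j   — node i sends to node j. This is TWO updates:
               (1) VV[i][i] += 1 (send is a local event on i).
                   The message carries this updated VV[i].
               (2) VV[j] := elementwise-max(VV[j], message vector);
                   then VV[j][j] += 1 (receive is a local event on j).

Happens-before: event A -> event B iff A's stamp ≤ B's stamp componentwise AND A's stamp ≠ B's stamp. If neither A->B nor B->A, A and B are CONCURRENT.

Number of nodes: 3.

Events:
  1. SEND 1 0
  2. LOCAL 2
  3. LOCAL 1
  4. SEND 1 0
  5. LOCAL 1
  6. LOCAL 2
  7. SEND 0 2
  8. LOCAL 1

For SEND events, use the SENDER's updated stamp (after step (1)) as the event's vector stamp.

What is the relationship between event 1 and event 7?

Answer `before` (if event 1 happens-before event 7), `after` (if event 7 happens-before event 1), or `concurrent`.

Answer: before

Derivation:
Initial: VV[0]=[0, 0, 0]
Initial: VV[1]=[0, 0, 0]
Initial: VV[2]=[0, 0, 0]
Event 1: SEND 1->0: VV[1][1]++ -> VV[1]=[0, 1, 0], msg_vec=[0, 1, 0]; VV[0]=max(VV[0],msg_vec) then VV[0][0]++ -> VV[0]=[1, 1, 0]
Event 2: LOCAL 2: VV[2][2]++ -> VV[2]=[0, 0, 1]
Event 3: LOCAL 1: VV[1][1]++ -> VV[1]=[0, 2, 0]
Event 4: SEND 1->0: VV[1][1]++ -> VV[1]=[0, 3, 0], msg_vec=[0, 3, 0]; VV[0]=max(VV[0],msg_vec) then VV[0][0]++ -> VV[0]=[2, 3, 0]
Event 5: LOCAL 1: VV[1][1]++ -> VV[1]=[0, 4, 0]
Event 6: LOCAL 2: VV[2][2]++ -> VV[2]=[0, 0, 2]
Event 7: SEND 0->2: VV[0][0]++ -> VV[0]=[3, 3, 0], msg_vec=[3, 3, 0]; VV[2]=max(VV[2],msg_vec) then VV[2][2]++ -> VV[2]=[3, 3, 3]
Event 8: LOCAL 1: VV[1][1]++ -> VV[1]=[0, 5, 0]
Event 1 stamp: [0, 1, 0]
Event 7 stamp: [3, 3, 0]
[0, 1, 0] <= [3, 3, 0]? True
[3, 3, 0] <= [0, 1, 0]? False
Relation: before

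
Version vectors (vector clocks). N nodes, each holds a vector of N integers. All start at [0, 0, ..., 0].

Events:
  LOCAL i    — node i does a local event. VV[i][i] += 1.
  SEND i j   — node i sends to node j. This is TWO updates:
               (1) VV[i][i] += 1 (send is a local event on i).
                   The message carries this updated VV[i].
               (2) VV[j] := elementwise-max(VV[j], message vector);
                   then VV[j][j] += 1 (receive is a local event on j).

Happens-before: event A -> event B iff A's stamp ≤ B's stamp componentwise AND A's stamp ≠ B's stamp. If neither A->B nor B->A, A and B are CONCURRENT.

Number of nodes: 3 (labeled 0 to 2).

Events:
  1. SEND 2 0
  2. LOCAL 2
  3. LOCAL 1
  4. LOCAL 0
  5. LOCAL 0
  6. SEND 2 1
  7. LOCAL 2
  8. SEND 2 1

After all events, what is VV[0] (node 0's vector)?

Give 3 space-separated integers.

Initial: VV[0]=[0, 0, 0]
Initial: VV[1]=[0, 0, 0]
Initial: VV[2]=[0, 0, 0]
Event 1: SEND 2->0: VV[2][2]++ -> VV[2]=[0, 0, 1], msg_vec=[0, 0, 1]; VV[0]=max(VV[0],msg_vec) then VV[0][0]++ -> VV[0]=[1, 0, 1]
Event 2: LOCAL 2: VV[2][2]++ -> VV[2]=[0, 0, 2]
Event 3: LOCAL 1: VV[1][1]++ -> VV[1]=[0, 1, 0]
Event 4: LOCAL 0: VV[0][0]++ -> VV[0]=[2, 0, 1]
Event 5: LOCAL 0: VV[0][0]++ -> VV[0]=[3, 0, 1]
Event 6: SEND 2->1: VV[2][2]++ -> VV[2]=[0, 0, 3], msg_vec=[0, 0, 3]; VV[1]=max(VV[1],msg_vec) then VV[1][1]++ -> VV[1]=[0, 2, 3]
Event 7: LOCAL 2: VV[2][2]++ -> VV[2]=[0, 0, 4]
Event 8: SEND 2->1: VV[2][2]++ -> VV[2]=[0, 0, 5], msg_vec=[0, 0, 5]; VV[1]=max(VV[1],msg_vec) then VV[1][1]++ -> VV[1]=[0, 3, 5]
Final vectors: VV[0]=[3, 0, 1]; VV[1]=[0, 3, 5]; VV[2]=[0, 0, 5]

Answer: 3 0 1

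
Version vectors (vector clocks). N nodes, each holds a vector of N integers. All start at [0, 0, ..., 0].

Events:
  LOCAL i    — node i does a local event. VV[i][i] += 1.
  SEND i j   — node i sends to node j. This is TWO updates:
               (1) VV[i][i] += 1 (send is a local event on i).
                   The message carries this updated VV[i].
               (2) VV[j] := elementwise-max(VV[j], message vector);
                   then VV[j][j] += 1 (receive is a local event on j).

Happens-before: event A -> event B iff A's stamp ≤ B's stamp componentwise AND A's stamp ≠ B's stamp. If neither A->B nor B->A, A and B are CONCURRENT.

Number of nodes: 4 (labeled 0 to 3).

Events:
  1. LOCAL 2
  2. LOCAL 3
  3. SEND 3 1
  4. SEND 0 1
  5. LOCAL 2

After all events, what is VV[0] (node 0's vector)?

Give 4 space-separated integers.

Answer: 1 0 0 0

Derivation:
Initial: VV[0]=[0, 0, 0, 0]
Initial: VV[1]=[0, 0, 0, 0]
Initial: VV[2]=[0, 0, 0, 0]
Initial: VV[3]=[0, 0, 0, 0]
Event 1: LOCAL 2: VV[2][2]++ -> VV[2]=[0, 0, 1, 0]
Event 2: LOCAL 3: VV[3][3]++ -> VV[3]=[0, 0, 0, 1]
Event 3: SEND 3->1: VV[3][3]++ -> VV[3]=[0, 0, 0, 2], msg_vec=[0, 0, 0, 2]; VV[1]=max(VV[1],msg_vec) then VV[1][1]++ -> VV[1]=[0, 1, 0, 2]
Event 4: SEND 0->1: VV[0][0]++ -> VV[0]=[1, 0, 0, 0], msg_vec=[1, 0, 0, 0]; VV[1]=max(VV[1],msg_vec) then VV[1][1]++ -> VV[1]=[1, 2, 0, 2]
Event 5: LOCAL 2: VV[2][2]++ -> VV[2]=[0, 0, 2, 0]
Final vectors: VV[0]=[1, 0, 0, 0]; VV[1]=[1, 2, 0, 2]; VV[2]=[0, 0, 2, 0]; VV[3]=[0, 0, 0, 2]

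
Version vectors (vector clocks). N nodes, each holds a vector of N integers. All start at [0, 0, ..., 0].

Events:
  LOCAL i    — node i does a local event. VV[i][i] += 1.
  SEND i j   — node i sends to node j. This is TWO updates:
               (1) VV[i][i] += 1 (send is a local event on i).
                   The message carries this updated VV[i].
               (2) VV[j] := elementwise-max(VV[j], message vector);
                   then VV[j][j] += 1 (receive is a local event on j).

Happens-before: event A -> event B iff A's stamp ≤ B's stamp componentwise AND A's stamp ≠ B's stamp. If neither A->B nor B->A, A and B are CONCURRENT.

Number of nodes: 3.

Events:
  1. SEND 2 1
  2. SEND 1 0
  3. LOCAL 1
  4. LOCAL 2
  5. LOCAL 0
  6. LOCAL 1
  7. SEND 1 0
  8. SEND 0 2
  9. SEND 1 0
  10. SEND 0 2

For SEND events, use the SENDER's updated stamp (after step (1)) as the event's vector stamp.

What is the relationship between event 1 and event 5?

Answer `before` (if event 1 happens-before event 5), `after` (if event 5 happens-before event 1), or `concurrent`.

Answer: before

Derivation:
Initial: VV[0]=[0, 0, 0]
Initial: VV[1]=[0, 0, 0]
Initial: VV[2]=[0, 0, 0]
Event 1: SEND 2->1: VV[2][2]++ -> VV[2]=[0, 0, 1], msg_vec=[0, 0, 1]; VV[1]=max(VV[1],msg_vec) then VV[1][1]++ -> VV[1]=[0, 1, 1]
Event 2: SEND 1->0: VV[1][1]++ -> VV[1]=[0, 2, 1], msg_vec=[0, 2, 1]; VV[0]=max(VV[0],msg_vec) then VV[0][0]++ -> VV[0]=[1, 2, 1]
Event 3: LOCAL 1: VV[1][1]++ -> VV[1]=[0, 3, 1]
Event 4: LOCAL 2: VV[2][2]++ -> VV[2]=[0, 0, 2]
Event 5: LOCAL 0: VV[0][0]++ -> VV[0]=[2, 2, 1]
Event 6: LOCAL 1: VV[1][1]++ -> VV[1]=[0, 4, 1]
Event 7: SEND 1->0: VV[1][1]++ -> VV[1]=[0, 5, 1], msg_vec=[0, 5, 1]; VV[0]=max(VV[0],msg_vec) then VV[0][0]++ -> VV[0]=[3, 5, 1]
Event 8: SEND 0->2: VV[0][0]++ -> VV[0]=[4, 5, 1], msg_vec=[4, 5, 1]; VV[2]=max(VV[2],msg_vec) then VV[2][2]++ -> VV[2]=[4, 5, 3]
Event 9: SEND 1->0: VV[1][1]++ -> VV[1]=[0, 6, 1], msg_vec=[0, 6, 1]; VV[0]=max(VV[0],msg_vec) then VV[0][0]++ -> VV[0]=[5, 6, 1]
Event 10: SEND 0->2: VV[0][0]++ -> VV[0]=[6, 6, 1], msg_vec=[6, 6, 1]; VV[2]=max(VV[2],msg_vec) then VV[2][2]++ -> VV[2]=[6, 6, 4]
Event 1 stamp: [0, 0, 1]
Event 5 stamp: [2, 2, 1]
[0, 0, 1] <= [2, 2, 1]? True
[2, 2, 1] <= [0, 0, 1]? False
Relation: before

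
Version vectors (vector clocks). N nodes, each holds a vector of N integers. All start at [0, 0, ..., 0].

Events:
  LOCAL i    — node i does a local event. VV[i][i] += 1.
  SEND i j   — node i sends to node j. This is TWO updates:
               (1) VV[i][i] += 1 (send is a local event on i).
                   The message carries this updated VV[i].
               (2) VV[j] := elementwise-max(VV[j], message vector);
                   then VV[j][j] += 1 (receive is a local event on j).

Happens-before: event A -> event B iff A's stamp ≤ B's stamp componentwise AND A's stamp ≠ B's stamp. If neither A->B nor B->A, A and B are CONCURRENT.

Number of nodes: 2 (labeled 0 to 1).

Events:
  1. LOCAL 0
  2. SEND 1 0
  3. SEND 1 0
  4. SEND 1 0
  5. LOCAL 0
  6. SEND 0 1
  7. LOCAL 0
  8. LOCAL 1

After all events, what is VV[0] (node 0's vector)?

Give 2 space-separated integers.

Answer: 7 3

Derivation:
Initial: VV[0]=[0, 0]
Initial: VV[1]=[0, 0]
Event 1: LOCAL 0: VV[0][0]++ -> VV[0]=[1, 0]
Event 2: SEND 1->0: VV[1][1]++ -> VV[1]=[0, 1], msg_vec=[0, 1]; VV[0]=max(VV[0],msg_vec) then VV[0][0]++ -> VV[0]=[2, 1]
Event 3: SEND 1->0: VV[1][1]++ -> VV[1]=[0, 2], msg_vec=[0, 2]; VV[0]=max(VV[0],msg_vec) then VV[0][0]++ -> VV[0]=[3, 2]
Event 4: SEND 1->0: VV[1][1]++ -> VV[1]=[0, 3], msg_vec=[0, 3]; VV[0]=max(VV[0],msg_vec) then VV[0][0]++ -> VV[0]=[4, 3]
Event 5: LOCAL 0: VV[0][0]++ -> VV[0]=[5, 3]
Event 6: SEND 0->1: VV[0][0]++ -> VV[0]=[6, 3], msg_vec=[6, 3]; VV[1]=max(VV[1],msg_vec) then VV[1][1]++ -> VV[1]=[6, 4]
Event 7: LOCAL 0: VV[0][0]++ -> VV[0]=[7, 3]
Event 8: LOCAL 1: VV[1][1]++ -> VV[1]=[6, 5]
Final vectors: VV[0]=[7, 3]; VV[1]=[6, 5]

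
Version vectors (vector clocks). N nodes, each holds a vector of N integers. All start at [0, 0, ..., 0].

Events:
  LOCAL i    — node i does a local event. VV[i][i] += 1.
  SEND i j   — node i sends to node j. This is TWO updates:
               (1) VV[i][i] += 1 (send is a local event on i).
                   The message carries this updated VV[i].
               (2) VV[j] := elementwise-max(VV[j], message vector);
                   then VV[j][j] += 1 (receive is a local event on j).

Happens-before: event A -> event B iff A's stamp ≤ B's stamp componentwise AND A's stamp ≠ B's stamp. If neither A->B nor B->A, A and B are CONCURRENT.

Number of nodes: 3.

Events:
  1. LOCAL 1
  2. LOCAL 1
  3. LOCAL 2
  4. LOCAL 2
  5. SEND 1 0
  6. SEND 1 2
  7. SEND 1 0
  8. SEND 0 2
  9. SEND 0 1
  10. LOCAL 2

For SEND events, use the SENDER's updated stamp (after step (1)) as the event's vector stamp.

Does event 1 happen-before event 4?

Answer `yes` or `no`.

Initial: VV[0]=[0, 0, 0]
Initial: VV[1]=[0, 0, 0]
Initial: VV[2]=[0, 0, 0]
Event 1: LOCAL 1: VV[1][1]++ -> VV[1]=[0, 1, 0]
Event 2: LOCAL 1: VV[1][1]++ -> VV[1]=[0, 2, 0]
Event 3: LOCAL 2: VV[2][2]++ -> VV[2]=[0, 0, 1]
Event 4: LOCAL 2: VV[2][2]++ -> VV[2]=[0, 0, 2]
Event 5: SEND 1->0: VV[1][1]++ -> VV[1]=[0, 3, 0], msg_vec=[0, 3, 0]; VV[0]=max(VV[0],msg_vec) then VV[0][0]++ -> VV[0]=[1, 3, 0]
Event 6: SEND 1->2: VV[1][1]++ -> VV[1]=[0, 4, 0], msg_vec=[0, 4, 0]; VV[2]=max(VV[2],msg_vec) then VV[2][2]++ -> VV[2]=[0, 4, 3]
Event 7: SEND 1->0: VV[1][1]++ -> VV[1]=[0, 5, 0], msg_vec=[0, 5, 0]; VV[0]=max(VV[0],msg_vec) then VV[0][0]++ -> VV[0]=[2, 5, 0]
Event 8: SEND 0->2: VV[0][0]++ -> VV[0]=[3, 5, 0], msg_vec=[3, 5, 0]; VV[2]=max(VV[2],msg_vec) then VV[2][2]++ -> VV[2]=[3, 5, 4]
Event 9: SEND 0->1: VV[0][0]++ -> VV[0]=[4, 5, 0], msg_vec=[4, 5, 0]; VV[1]=max(VV[1],msg_vec) then VV[1][1]++ -> VV[1]=[4, 6, 0]
Event 10: LOCAL 2: VV[2][2]++ -> VV[2]=[3, 5, 5]
Event 1 stamp: [0, 1, 0]
Event 4 stamp: [0, 0, 2]
[0, 1, 0] <= [0, 0, 2]? False. Equal? False. Happens-before: False

Answer: no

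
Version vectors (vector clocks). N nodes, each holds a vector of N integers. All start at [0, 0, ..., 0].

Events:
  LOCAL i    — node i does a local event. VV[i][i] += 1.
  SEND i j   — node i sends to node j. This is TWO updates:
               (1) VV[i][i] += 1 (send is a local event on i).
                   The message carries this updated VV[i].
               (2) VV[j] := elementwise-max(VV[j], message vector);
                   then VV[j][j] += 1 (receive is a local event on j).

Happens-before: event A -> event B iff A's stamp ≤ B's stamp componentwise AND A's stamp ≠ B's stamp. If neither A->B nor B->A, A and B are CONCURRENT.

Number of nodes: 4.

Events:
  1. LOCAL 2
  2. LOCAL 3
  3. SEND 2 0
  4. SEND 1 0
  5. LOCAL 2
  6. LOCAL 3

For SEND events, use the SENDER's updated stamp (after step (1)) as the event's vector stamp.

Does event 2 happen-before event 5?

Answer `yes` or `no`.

Answer: no

Derivation:
Initial: VV[0]=[0, 0, 0, 0]
Initial: VV[1]=[0, 0, 0, 0]
Initial: VV[2]=[0, 0, 0, 0]
Initial: VV[3]=[0, 0, 0, 0]
Event 1: LOCAL 2: VV[2][2]++ -> VV[2]=[0, 0, 1, 0]
Event 2: LOCAL 3: VV[3][3]++ -> VV[3]=[0, 0, 0, 1]
Event 3: SEND 2->0: VV[2][2]++ -> VV[2]=[0, 0, 2, 0], msg_vec=[0, 0, 2, 0]; VV[0]=max(VV[0],msg_vec) then VV[0][0]++ -> VV[0]=[1, 0, 2, 0]
Event 4: SEND 1->0: VV[1][1]++ -> VV[1]=[0, 1, 0, 0], msg_vec=[0, 1, 0, 0]; VV[0]=max(VV[0],msg_vec) then VV[0][0]++ -> VV[0]=[2, 1, 2, 0]
Event 5: LOCAL 2: VV[2][2]++ -> VV[2]=[0, 0, 3, 0]
Event 6: LOCAL 3: VV[3][3]++ -> VV[3]=[0, 0, 0, 2]
Event 2 stamp: [0, 0, 0, 1]
Event 5 stamp: [0, 0, 3, 0]
[0, 0, 0, 1] <= [0, 0, 3, 0]? False. Equal? False. Happens-before: False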